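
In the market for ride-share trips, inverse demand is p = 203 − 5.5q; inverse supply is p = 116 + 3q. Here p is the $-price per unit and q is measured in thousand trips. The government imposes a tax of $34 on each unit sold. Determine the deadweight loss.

$68 thousand

Competitive equilibrium: 203 − 5.5q = 116 + 3q → q* = 10.2353, p* = 146.7059.
With the tax, the buyer price exceeds the seller price by 34: (203 − 5.5q) − (116 + 3q) = 34 → q' = 6.2353.
Δq = 10.2353 − 6.2353 = 4; the wedge equals the tax, 34.
Welfare loss = ½ × 4 × 34 = $68 thousand.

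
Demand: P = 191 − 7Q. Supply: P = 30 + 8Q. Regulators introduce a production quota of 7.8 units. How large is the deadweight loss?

Competitive equilibrium: 191 − 7Q = 30 + 8Q → Q* = 10.7333, P* = 115.8667.
At Q = 7.8: demand price = 191 − 7·7.8 = 136.4; supply price = 30 + 8·7.8 = 92.4.
ΔQ = 10.7333 − 7.8 = 2.9333; wedge = 136.4 − 92.4 = 44.
Deadweight loss = ½ × 2.9333 × 44 = 64.53.

64.53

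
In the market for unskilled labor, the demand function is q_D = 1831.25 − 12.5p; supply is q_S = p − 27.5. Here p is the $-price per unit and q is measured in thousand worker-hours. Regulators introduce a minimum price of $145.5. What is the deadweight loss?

In inverse form: demand p = 146.5 − 0.08q, supply p = 27.5 + q.
Competitive equilibrium: 146.5 − 0.08q = 27.5 + q → q* = 110.1852, p* = 137.6852.
At the floor p = 145.5, quantity demanded = (146.5 − 145.5)/0.08 = 12.5.
Sellers' marginal cost at q' = 12.5: 27.5 + 1·12.5 = 40.
Δq = 110.1852 − 12.5 = 97.6852; wedge = 145.5 − 40 = 105.5.
The triangle = ½ × 97.6852 × 105.5 = $5152.89 thousand.

$5152.89 thousand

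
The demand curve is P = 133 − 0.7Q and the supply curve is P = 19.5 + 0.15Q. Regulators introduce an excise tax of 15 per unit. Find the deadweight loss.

132.35

Competitive equilibrium: 133 − 0.7Q = 19.5 + 0.15Q → Q* = 133.5294, P* = 39.5294.
With the tax, the buyer price exceeds the seller price by 15: (133 − 0.7Q) − (19.5 + 0.15Q) = 15 → Q' = 115.8824.
ΔQ = 133.5294 − 115.8824 = 17.647; the wedge equals the tax, 15.
The triangle = ½ × 17.647 × 15 = 132.35.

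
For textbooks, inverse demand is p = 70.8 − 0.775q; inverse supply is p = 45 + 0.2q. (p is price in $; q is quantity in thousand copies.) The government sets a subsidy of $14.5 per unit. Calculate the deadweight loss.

$107.82 thousand

Competitive equilibrium: 70.8 − 0.775q = 45 + 0.2q → q* = 26.4615, p* = 50.2923.
The subsidy lowers effective supply by 14.5: p = 30.5 + 0.2q.
New quantity: 70.8 − 0.775q = 30.5 + 0.2q → q' = 41.3333.
Overproduction Δq = 41.3333 − 26.4615 = 14.8718; wedge = subsidy = 14.5.
Welfare loss = ½ × 14.8718 × 14.5 = $107.82 thousand.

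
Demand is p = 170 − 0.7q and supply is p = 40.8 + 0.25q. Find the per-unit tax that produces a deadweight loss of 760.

38

Competitive equilibrium: 170 − 0.7q = 40.8 + 0.25q → q* = 136, p* = 74.8.
A tax t gives Δq = t/0.95 and wedge t, so DWL = t²/1.9.
t²/1.9 = 760 → t² = 1444 → t = 38.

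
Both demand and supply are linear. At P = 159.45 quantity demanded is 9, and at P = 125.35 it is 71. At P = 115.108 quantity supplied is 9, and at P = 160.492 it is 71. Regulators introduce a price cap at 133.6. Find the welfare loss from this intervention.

Demand slope = (125.35 − 159.45)/(71 − 9) = −0.55, so P = 164.4 − 0.55Q.
Supply slope = (160.492 − 115.108)/(71 − 9) = 0.732, so P = 108.52 + 0.732Q.
Competitive equilibrium: 164.4 − 0.55Q = 108.52 + 0.732Q → Q* = 43.5881, P* = 140.4265.
At the ceiling P = 133.6, quantity supplied = (133.6 − 108.52)/0.732 = 34.2623.
Willingness to pay at Q' = 34.2623: 164.4 − 0.55·34.2623 = 145.5557.
ΔQ = 43.5881 − 34.2623 = 9.3258; wedge = 145.5557 − 133.6 = 11.9557.
Welfare loss = ½ × 9.3258 × 11.9557 = 55.75.

55.75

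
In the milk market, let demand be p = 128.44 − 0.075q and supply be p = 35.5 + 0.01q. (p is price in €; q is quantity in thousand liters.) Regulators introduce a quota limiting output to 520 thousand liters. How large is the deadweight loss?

Competitive equilibrium: 128.44 − 0.075q = 35.5 + 0.01q → q* = 1093.41176, p* = 46.43412.
At q = 520: demand price = 128.44 − 0.075·520 = 89.44; supply price = 35.5 + 0.01·520 = 40.7.
Δq = 1093.41176 − 520 = 573.41176; wedge = 89.44 − 40.7 = 48.74.
Deadweight loss = ½ × 573.41176 × 48.74 = €13974.04 thousand.

€13974.04 thousand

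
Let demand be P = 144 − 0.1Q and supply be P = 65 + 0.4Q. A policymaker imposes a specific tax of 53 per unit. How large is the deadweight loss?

2809

Competitive equilibrium: 144 − 0.1Q = 65 + 0.4Q → Q* = 158, P* = 128.2.
With the tax, the buyer price exceeds the seller price by 53: (144 − 0.1Q) − (65 + 0.4Q) = 53 → Q' = 52.
ΔQ = 158 − 52 = 106; the wedge equals the tax, 53.
The triangle = ½ × 106 × 53 = 2809.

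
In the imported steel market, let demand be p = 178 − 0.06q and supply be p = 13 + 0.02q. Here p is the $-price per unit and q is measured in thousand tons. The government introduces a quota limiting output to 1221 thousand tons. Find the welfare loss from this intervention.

Competitive equilibrium: 178 − 0.06q = 13 + 0.02q → q* = 2062.5, p* = 54.25.
At q = 1221: demand price = 178 − 0.06·1221 = 104.74; supply price = 13 + 0.02·1221 = 37.42.
Δq = 2062.5 − 1221 = 841.5; wedge = 104.74 − 37.42 = 67.32.
DWL = ½ × 841.5 × 67.32 = $28324.89 thousand.

$28324.89 thousand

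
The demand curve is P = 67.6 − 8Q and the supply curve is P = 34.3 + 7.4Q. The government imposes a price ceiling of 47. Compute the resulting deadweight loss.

1.53

Competitive equilibrium: 67.6 − 8Q = 34.3 + 7.4Q → Q* = 2.1623, P* = 50.3013.
At the ceiling P = 47, quantity supplied = (47 − 34.3)/7.4 = 1.7162.
Willingness to pay at Q' = 1.7162: 67.6 − 8·1.7162 = 53.8704.
ΔQ = 2.1623 − 1.7162 = 0.4461; wedge = 53.8704 − 47 = 6.8704.
DWL = ½ × 0.4461 × 6.8704 = 1.53.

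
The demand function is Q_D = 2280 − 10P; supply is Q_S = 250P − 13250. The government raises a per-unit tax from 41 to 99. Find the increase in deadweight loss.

39038.46

In inverse form: demand P = 228 − 0.1Q, supply P = 53 + 0.004Q.
Competitive equilibrium: 228 − 0.1Q = 53 + 0.004Q → Q* = 1682.6923, P* = 59.7308.
For a per-unit tax t: ΔQ = t/0.104, so DWL = ½·t·(t/0.104) = t²/0.208.
At t = 41: DWL = 8081.731. At t = 99: DWL = 47120.192.
Increase = 47120.192 − 8081.731 = 39038.46.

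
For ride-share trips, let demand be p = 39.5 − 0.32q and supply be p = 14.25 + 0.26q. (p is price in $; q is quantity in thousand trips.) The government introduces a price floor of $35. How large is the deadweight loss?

$251.89 thousand

Competitive equilibrium: 39.5 − 0.32q = 14.25 + 0.26q → q* = 43.5345, p* = 25.569.
At the floor p = 35, quantity demanded = (39.5 − 35)/0.32 = 14.0625.
Sellers' marginal cost at q' = 14.0625: 14.25 + 0.26·14.0625 = 17.9063.
Δq = 43.5345 − 14.0625 = 29.472; wedge = 35 − 17.9063 = 17.0937.
Deadweight loss = ½ × 29.472 × 17.0937 = $251.89 thousand.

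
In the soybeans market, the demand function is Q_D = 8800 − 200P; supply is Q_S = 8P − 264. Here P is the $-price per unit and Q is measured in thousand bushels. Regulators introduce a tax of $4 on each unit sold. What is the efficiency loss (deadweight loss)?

$61.54 thousand

In inverse form: demand P = 44 − 0.005Q, supply P = 33 + 0.125Q.
Competitive equilibrium: 44 − 0.005Q = 33 + 0.125Q → Q* = 84.6154, P* = 43.5769.
With the tax, the buyer price exceeds the seller price by 4: (44 − 0.005Q) − (33 + 0.125Q) = 4 → Q' = 53.8462.
ΔQ = 84.6154 − 53.8462 = 30.7692; the wedge equals the tax, 4.
Welfare loss = ½ × 30.7692 × 4 = $61.54 thousand.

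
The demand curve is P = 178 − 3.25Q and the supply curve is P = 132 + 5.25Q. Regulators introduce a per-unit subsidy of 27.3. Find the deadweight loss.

43.84

Competitive equilibrium: 178 − 3.25Q = 132 + 5.25Q → Q* = 5.4118, P* = 160.4118.
The subsidy lowers effective supply by 27.3: P = 104.7 + 5.25Q.
New quantity: 178 − 3.25Q = 104.7 + 5.25Q → Q' = 8.6235.
Overproduction ΔQ = 8.6235 − 5.4118 = 3.2117; wedge = subsidy = 27.3.
The triangle = ½ × 3.2117 × 27.3 = 43.84.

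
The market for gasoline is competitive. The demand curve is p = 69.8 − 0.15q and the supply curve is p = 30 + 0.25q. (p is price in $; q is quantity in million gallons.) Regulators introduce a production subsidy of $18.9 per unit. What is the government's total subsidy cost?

$2773.575 million

Competitive equilibrium: 69.8 − 0.15q = 30 + 0.25q → q* = 99.5, p* = 54.875.
The subsidy lowers effective supply by 18.9: p = 11.1 + 0.25q.
New quantity: 69.8 − 0.15q = 11.1 + 0.25q → q' = 146.75.
Total subsidy cost = 18.9 × 146.75 = $2773.575 million.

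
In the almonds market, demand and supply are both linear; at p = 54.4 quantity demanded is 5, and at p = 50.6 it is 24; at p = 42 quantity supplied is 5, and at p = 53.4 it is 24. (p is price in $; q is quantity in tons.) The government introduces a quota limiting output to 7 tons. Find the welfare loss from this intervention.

$72.90

Demand slope = (50.6 − 54.4)/(24 − 5) = −0.2, so p = 55.4 − 0.2q.
Supply slope = (53.4 − 42)/(24 − 5) = 0.6, so p = 39 + 0.6q.
Competitive equilibrium: 55.4 − 0.2q = 39 + 0.6q → q* = 20.5, p* = 51.3.
At q = 7: demand price = 55.4 − 0.2·7 = 54; supply price = 39 + 0.6·7 = 43.2.
Δq = 20.5 − 7 = 13.5; wedge = 54 − 43.2 = 10.8.
Welfare loss = ½ × 13.5 × 10.8 = $72.90.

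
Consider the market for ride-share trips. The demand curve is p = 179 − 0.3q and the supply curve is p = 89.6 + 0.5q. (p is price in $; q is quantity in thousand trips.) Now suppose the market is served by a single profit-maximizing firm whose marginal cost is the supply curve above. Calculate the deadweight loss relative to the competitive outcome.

Competitive equilibrium: 179 − 0.3q = 89.6 + 0.5q → q* = 111.75, p* = 145.475.
Marginal revenue: MR = 179 − 0.6q. Set MR = MC: 179 − 0.6q = 89.6 + 0.5q → q_m = 81.2727.
Price p_m = 179 − 0.3·81.2727 = 154.6182; MC(q_m) = 89.6 + 0.5·81.2727 = 130.2364.
Competitive q* = 111.75, so Δq = 30.4773; wedge = 154.6182 − 130.2364 = 24.3818.
Deadweight loss = ½ × 30.4773 × 24.3818 = $371.55 thousand.

$371.55 thousand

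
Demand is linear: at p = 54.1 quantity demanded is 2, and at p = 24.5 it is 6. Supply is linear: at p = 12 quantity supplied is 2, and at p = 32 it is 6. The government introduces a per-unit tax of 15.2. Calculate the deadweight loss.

Demand slope = (24.5 − 54.1)/(6 − 2) = −7.4, so p = 68.9 − 7.4q.
Supply slope = (32 − 12)/(6 − 2) = 5, so p = 2 + 5q.
Competitive equilibrium: 68.9 − 7.4q = 2 + 5q → q* = 5.3952, p* = 28.9758.
With the tax, the buyer price exceeds the seller price by 15.2: (68.9 − 7.4q) − (2 + 5q) = 15.2 → q' = 4.1694.
Δq = 5.3952 − 4.1694 = 1.2258; the wedge equals the tax, 15.2.
Deadweight loss = ½ × 1.2258 × 15.2 = 9.32.

9.32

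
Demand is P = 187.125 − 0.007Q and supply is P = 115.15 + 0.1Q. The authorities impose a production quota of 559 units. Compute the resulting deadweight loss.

Competitive equilibrium: 187.125 − 0.007Q = 115.15 + 0.1Q → Q* = 672.6636, P* = 182.4164.
At Q = 559: demand price = 187.125 − 0.007·559 = 183.212; supply price = 115.15 + 0.1·559 = 171.05.
ΔQ = 672.6636 − 559 = 113.6636; wedge = 183.212 − 171.05 = 12.162.
Welfare loss = ½ × 113.6636 × 12.162 = 691.19.

691.19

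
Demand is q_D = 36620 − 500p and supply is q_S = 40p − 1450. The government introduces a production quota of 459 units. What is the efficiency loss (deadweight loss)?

11203.93

In inverse form: demand p = 73.24 − 0.002q, supply p = 36.25 + 0.025q.
Competitive equilibrium: 73.24 − 0.002q = 36.25 + 0.025q → q* = 1370, p* = 70.5.
At q = 459: demand price = 73.24 − 0.002·459 = 72.322; supply price = 36.25 + 0.025·459 = 47.725.
Δq = 1370 − 459 = 911; wedge = 72.322 − 47.725 = 24.597.
The triangle = ½ × 911 × 24.597 = 11203.93.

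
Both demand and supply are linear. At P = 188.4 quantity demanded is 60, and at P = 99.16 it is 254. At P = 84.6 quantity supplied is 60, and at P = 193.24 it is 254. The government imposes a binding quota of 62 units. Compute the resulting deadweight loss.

Demand slope = (99.16 − 188.4)/(254 − 60) = −0.46, so P = 216 − 0.46Q.
Supply slope = (193.24 − 84.6)/(254 − 60) = 0.56, so P = 51 + 0.56Q.
Competitive equilibrium: 216 − 0.46Q = 51 + 0.56Q → Q* = 161.7647, P* = 141.5882.
At Q = 62: demand price = 216 − 0.46·62 = 187.48; supply price = 51 + 0.56·62 = 85.72.
ΔQ = 161.7647 − 62 = 99.7647; wedge = 187.48 − 85.72 = 101.76.
The triangle = ½ × 99.7647 × 101.76 = 5076.03.

5076.03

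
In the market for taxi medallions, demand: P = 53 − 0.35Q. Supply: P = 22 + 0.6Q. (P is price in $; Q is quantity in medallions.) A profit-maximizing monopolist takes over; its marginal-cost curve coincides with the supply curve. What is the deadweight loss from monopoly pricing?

Competitive equilibrium: 53 − 0.35Q = 22 + 0.6Q → Q* = 32.6316, P* = 41.5789.
Marginal revenue: MR = 53 − 0.7Q. Set MR = MC: 53 − 0.7Q = 22 + 0.6Q → Q_m = 23.8462.
Price P_m = 53 − 0.35·23.8462 = 44.6538; MC(Q_m) = 22 + 0.6·23.8462 = 36.3077.
Competitive Q* = 32.6316, so ΔQ = 8.7854; wedge = 44.6538 − 36.3077 = 8.3461.
The triangle = ½ × 8.7854 × 8.3461 = $36.66.

$36.66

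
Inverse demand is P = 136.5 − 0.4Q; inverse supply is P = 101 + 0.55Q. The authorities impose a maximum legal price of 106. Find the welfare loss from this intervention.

379.82

Competitive equilibrium: 136.5 − 0.4Q = 101 + 0.55Q → Q* = 37.3684, P* = 121.5526.
At the ceiling P = 106, quantity supplied = (106 − 101)/0.55 = 9.0909.
Willingness to pay at Q' = 9.0909: 136.5 − 0.4·9.0909 = 132.8636.
ΔQ = 37.3684 − 9.0909 = 28.2775; wedge = 132.8636 − 106 = 26.8636.
Welfare loss = ½ × 28.2775 × 26.8636 = 379.82.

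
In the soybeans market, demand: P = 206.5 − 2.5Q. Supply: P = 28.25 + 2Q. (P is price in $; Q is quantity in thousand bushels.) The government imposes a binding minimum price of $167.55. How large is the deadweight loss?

Competitive equilibrium: 206.5 − 2.5Q = 28.25 + 2Q → Q* = 39.6111, P* = 107.4722.
At the floor P = 167.55, quantity demanded = (206.5 − 167.55)/2.5 = 15.58.
Sellers' marginal cost at Q' = 15.58: 28.25 + 2·15.58 = 59.41.
ΔQ = 39.6111 − 15.58 = 24.0311; wedge = 167.55 − 59.41 = 108.14.
Deadweight loss = ½ × 24.0311 × 108.14 = $1299.36 thousand.

$1299.36 thousand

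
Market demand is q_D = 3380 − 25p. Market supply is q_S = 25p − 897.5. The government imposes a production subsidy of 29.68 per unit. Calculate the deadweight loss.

5505.64

In inverse form: demand p = 135.2 − 0.04q, supply p = 35.9 + 0.04q.
Competitive equilibrium: 135.2 − 0.04q = 35.9 + 0.04q → q* = 1241.25, p* = 85.55.
The subsidy lowers effective supply by 29.68: p = 6.22 + 0.04q.
New quantity: 135.2 − 0.04q = 6.22 + 0.04q → q' = 1612.25.
Overproduction Δq = 1612.25 − 1241.25 = 371; wedge = subsidy = 29.68.
DWL = ½ × 371 × 29.68 = 5505.64.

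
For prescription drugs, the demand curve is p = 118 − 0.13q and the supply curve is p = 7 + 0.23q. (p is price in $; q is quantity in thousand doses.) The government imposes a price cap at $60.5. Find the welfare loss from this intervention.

$1032.16 thousand

Competitive equilibrium: 118 − 0.13q = 7 + 0.23q → q* = 308.3333, p* = 77.9167.
At the ceiling p = 60.5, quantity supplied = (60.5 − 7)/0.23 = 232.6087.
Willingness to pay at q' = 232.6087: 118 − 0.13·232.6087 = 87.7609.
Δq = 308.3333 − 232.6087 = 75.7246; wedge = 87.7609 − 60.5 = 27.2609.
DWL = ½ × 75.7246 × 27.2609 = $1032.16 thousand.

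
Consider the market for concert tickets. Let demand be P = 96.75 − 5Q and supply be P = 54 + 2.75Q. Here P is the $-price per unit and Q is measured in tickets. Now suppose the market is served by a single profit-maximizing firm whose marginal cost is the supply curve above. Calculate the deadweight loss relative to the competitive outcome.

$18.13

Competitive equilibrium: 96.75 − 5Q = 54 + 2.75Q → Q* = 5.5161, P* = 69.1694.
Marginal revenue: MR = 96.75 − 10Q. Set MR = MC: 96.75 − 10Q = 54 + 2.75Q → Q_m = 3.3529.
Price P_m = 96.75 − 5·3.3529 = 79.9855; MC(Q_m) = 54 + 2.75·3.3529 = 63.2205.
Competitive Q* = 5.5161, so ΔQ = 2.1632; wedge = 79.9855 − 63.2205 = 16.765.
The triangle = ½ × 2.1632 × 16.765 = $18.13.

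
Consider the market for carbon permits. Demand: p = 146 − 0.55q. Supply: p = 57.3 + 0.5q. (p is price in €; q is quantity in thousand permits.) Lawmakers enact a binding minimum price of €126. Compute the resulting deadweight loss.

€1215.28 thousand

Competitive equilibrium: 146 − 0.55q = 57.3 + 0.5q → q* = 84.4762, p* = 99.5381.
At the floor p = 126, quantity demanded = (146 − 126)/0.55 = 36.3636.
Sellers' marginal cost at q' = 36.3636: 57.3 + 0.5·36.3636 = 75.4818.
Δq = 84.4762 − 36.3636 = 48.1126; wedge = 126 − 75.4818 = 50.5182.
The triangle = ½ × 48.1126 × 50.5182 = €1215.28 thousand.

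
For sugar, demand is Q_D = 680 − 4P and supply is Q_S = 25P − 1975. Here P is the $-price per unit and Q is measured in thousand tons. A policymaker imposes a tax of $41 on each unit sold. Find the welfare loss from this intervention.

$2898.28 thousand

In inverse form: demand P = 170 − 0.25Q, supply P = 79 + 0.04Q.
Competitive equilibrium: 170 − 0.25Q = 79 + 0.04Q → Q* = 313.7931, P* = 91.5517.
With the tax, the buyer price exceeds the seller price by 41: (170 − 0.25Q) − (79 + 0.04Q) = 41 → Q' = 172.4138.
ΔQ = 313.7931 − 172.4138 = 141.3793; the wedge equals the tax, 41.
Deadweight loss = ½ × 141.3793 × 41 = $2898.28 thousand.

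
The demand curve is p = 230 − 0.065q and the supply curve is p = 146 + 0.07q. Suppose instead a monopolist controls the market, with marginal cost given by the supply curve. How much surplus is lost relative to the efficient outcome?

Competitive equilibrium: 230 − 0.065q = 146 + 0.07q → q* = 622.2222, p* = 189.5556.
Marginal revenue: MR = 230 − 0.13q. Set MR = MC: 230 − 0.13q = 146 + 0.07q → q_m = 420.
Price p_m = 230 − 0.065·420 = 202.7; MC(q_m) = 146 + 0.07·420 = 175.4.
Competitive q* = 622.2222, so Δq = 202.2222; wedge = 202.7 − 175.4 = 27.3.
Welfare loss = ½ × 202.2222 × 27.3 = 2760.33.

2760.33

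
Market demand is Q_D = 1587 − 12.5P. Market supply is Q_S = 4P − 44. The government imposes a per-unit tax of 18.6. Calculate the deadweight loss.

524.18

In inverse form: demand P = 126.96 − 0.08Q, supply P = 11 + 0.25Q.
Competitive equilibrium: 126.96 − 0.08Q = 11 + 0.25Q → Q* = 351.3939, P* = 98.8485.
With the tax, the buyer price exceeds the seller price by 18.6: (126.96 − 0.08Q) − (11 + 0.25Q) = 18.6 → Q' = 295.0303.
ΔQ = 351.3939 − 295.0303 = 56.3636; the wedge equals the tax, 18.6.
Welfare loss = ½ × 56.3636 × 18.6 = 524.18.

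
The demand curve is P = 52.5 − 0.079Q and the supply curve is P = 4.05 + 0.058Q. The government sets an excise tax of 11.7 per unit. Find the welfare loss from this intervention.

Competitive equilibrium: 52.5 − 0.079Q = 4.05 + 0.058Q → Q* = 353.6496, P* = 24.5617.
With the tax, the buyer price exceeds the seller price by 11.7: (52.5 − 0.079Q) − (4.05 + 0.058Q) = 11.7 → Q' = 268.2482.
ΔQ = 353.6496 − 268.2482 = 85.4014; the wedge equals the tax, 11.7.
Deadweight loss = ½ × 85.4014 × 11.7 = 499.60.

499.60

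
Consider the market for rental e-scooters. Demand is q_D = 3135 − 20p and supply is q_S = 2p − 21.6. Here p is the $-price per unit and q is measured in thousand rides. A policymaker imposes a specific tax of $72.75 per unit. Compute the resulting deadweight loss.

$4811.42 thousand

In inverse form: demand p = 156.75 − 0.05q, supply p = 10.8 + 0.5q.
Competitive equilibrium: 156.75 − 0.05q = 10.8 + 0.5q → q* = 265.3636, p* = 143.4818.
With the tax, the buyer price exceeds the seller price by 72.75: (156.75 − 0.05q) − (10.8 + 0.5q) = 72.75 → q' = 133.0909.
Δq = 265.3636 − 133.0909 = 132.2727; the wedge equals the tax, 72.75.
Deadweight loss = ½ × 132.2727 × 72.75 = $4811.42 thousand.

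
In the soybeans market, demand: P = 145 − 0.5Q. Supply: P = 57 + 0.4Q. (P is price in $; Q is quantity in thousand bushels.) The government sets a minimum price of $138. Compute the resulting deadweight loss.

Competitive equilibrium: 145 − 0.5Q = 57 + 0.4Q → Q* = 97.7778, P* = 96.1111.
At the floor P = 138, quantity demanded = (145 − 138)/0.5 = 14.
Sellers' marginal cost at Q' = 14: 57 + 0.4·14 = 62.6.
ΔQ = 97.7778 − 14 = 83.7778; wedge = 138 − 62.6 = 75.4.
The triangle = ½ × 83.7778 × 75.4 = $3158.42 thousand.

$3158.42 thousand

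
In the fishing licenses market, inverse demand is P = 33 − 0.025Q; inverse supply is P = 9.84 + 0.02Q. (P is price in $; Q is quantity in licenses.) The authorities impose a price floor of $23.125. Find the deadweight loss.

$322.20

Competitive equilibrium: 33 − 0.025Q = 9.84 + 0.02Q → Q* = 514.6667, P* = 20.1333.
At the floor P = 23.125, quantity demanded = (33 − 23.125)/0.025 = 395.
Sellers' marginal cost at Q' = 395: 9.84 + 0.02·395 = 17.74.
ΔQ = 514.6667 − 395 = 119.6667; wedge = 23.125 − 17.74 = 5.385.
Welfare loss = ½ × 119.6667 × 5.385 = $322.20.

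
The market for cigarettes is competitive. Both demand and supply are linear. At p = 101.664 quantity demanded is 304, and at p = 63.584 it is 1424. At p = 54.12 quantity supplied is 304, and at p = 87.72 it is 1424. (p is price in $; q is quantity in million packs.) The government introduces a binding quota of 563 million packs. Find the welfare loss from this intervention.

Demand slope = (63.584 − 101.664)/(1424 − 304) = −0.034, so p = 112 − 0.034q.
Supply slope = (87.72 − 54.12)/(1424 − 304) = 0.03, so p = 45 + 0.03q.
Competitive equilibrium: 112 − 0.034q = 45 + 0.03q → q* = 1046.875, p* = 76.4063.
At q = 563: demand price = 112 − 0.034·563 = 92.858; supply price = 45 + 0.03·563 = 61.89.
Δq = 1046.875 − 563 = 483.875; wedge = 92.858 − 61.89 = 30.968.
DWL = ½ × 483.875 × 30.968 = $7492.32 million.

$7492.32 million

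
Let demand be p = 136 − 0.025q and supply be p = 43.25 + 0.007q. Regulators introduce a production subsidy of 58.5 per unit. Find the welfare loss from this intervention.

Competitive equilibrium: 136 − 0.025q = 43.25 + 0.007q → q* = 2898.4375, p* = 63.5391.
The subsidy lowers effective supply by 58.5: p = 0.007q − 15.25.
New quantity: 136 − 0.025q = 0.007q − 15.25 → q' = 4726.5625.
Overproduction Δq = 4726.5625 − 2898.4375 = 1828.125; wedge = subsidy = 58.5.
DWL = ½ × 1828.125 × 58.5 = 53472.66.

53472.66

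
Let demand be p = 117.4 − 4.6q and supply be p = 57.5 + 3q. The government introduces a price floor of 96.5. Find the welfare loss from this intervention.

42.34

Competitive equilibrium: 117.4 − 4.6q = 57.5 + 3q → q* = 7.8816, p* = 81.1447.
At the floor p = 96.5, quantity demanded = (117.4 − 96.5)/4.6 = 4.5435.
Sellers' marginal cost at q' = 4.5435: 57.5 + 3·4.5435 = 71.1305.
Δq = 7.8816 − 4.5435 = 3.3381; wedge = 96.5 − 71.1305 = 25.3695.
Welfare loss = ½ × 3.3381 × 25.3695 = 42.34.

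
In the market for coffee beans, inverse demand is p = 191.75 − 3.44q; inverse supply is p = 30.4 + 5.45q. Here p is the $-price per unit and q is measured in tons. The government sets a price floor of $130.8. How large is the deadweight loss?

$0.83

Competitive equilibrium: 191.75 − 3.44q = 30.4 + 5.45q → q* = 18.1496, p* = 129.3154.
At the floor p = 130.8, quantity demanded = (191.75 − 130.8)/3.44 = 17.718.
Sellers' marginal cost at q' = 17.718: 30.4 + 5.45·17.718 = 126.9631.
Δq = 18.1496 − 17.718 = 0.4316; wedge = 130.8 − 126.9631 = 3.8369.
The triangle = ½ × 0.4316 × 3.8369 = $0.83.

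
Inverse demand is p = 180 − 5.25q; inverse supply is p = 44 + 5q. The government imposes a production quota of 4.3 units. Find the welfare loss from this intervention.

412.21

Competitive equilibrium: 180 − 5.25q = 44 + 5q → q* = 13.2683, p* = 110.3415.
At q = 4.3: demand price = 180 − 5.25·4.3 = 157.425; supply price = 44 + 5·4.3 = 65.5.
Δq = 13.2683 − 4.3 = 8.9683; wedge = 157.425 − 65.5 = 91.925.
Welfare loss = ½ × 8.9683 × 91.925 = 412.21.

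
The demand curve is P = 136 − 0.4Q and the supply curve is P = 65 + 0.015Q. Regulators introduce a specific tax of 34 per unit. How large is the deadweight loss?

Competitive equilibrium: 136 − 0.4Q = 65 + 0.015Q → Q* = 171.0843, P* = 67.5663.
With the tax, the buyer price exceeds the seller price by 34: (136 − 0.4Q) − (65 + 0.015Q) = 34 → Q' = 89.1566.
ΔQ = 171.0843 − 89.1566 = 81.9277; the wedge equals the tax, 34.
DWL = ½ × 81.9277 × 34 = 1392.77.

1392.77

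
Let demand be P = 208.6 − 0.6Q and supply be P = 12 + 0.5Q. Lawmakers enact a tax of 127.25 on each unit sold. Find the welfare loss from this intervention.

7360.26

Competitive equilibrium: 208.6 − 0.6Q = 12 + 0.5Q → Q* = 178.72727, P* = 101.36364.
With the tax, the buyer price exceeds the seller price by 127.25: (208.6 − 0.6Q) − (12 + 0.5Q) = 127.25 → Q' = 63.04545.
ΔQ = 178.72727 − 63.04545 = 115.68182; the wedge equals the tax, 127.25.
Deadweight loss = ½ × 115.68182 × 127.25 = 7360.26.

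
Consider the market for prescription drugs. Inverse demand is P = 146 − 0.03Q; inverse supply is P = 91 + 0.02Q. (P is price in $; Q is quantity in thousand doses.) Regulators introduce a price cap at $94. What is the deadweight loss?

Competitive equilibrium: 146 − 0.03Q = 91 + 0.02Q → Q* = 1100, P* = 113.
At the ceiling P = 94, quantity supplied = (94 − 91)/0.02 = 150.
Willingness to pay at Q' = 150: 146 − 0.03·150 = 141.5.
ΔQ = 1100 − 150 = 950; wedge = 141.5 − 94 = 47.5.
Welfare loss = ½ × 950 × 47.5 = $22562.50 thousand.

$22562.50 thousand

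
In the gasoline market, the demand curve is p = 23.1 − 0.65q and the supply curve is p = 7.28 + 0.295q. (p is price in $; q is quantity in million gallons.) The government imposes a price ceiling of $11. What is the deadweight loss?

Competitive equilibrium: 23.1 − 0.65q = 7.28 + 0.295q → q* = 16.7407, p* = 12.2185.
At the ceiling p = 11, quantity supplied = (11 − 7.28)/0.295 = 12.6102.
Willingness to pay at q' = 12.6102: 23.1 − 0.65·12.6102 = 14.9034.
Δq = 16.7407 − 12.6102 = 4.1305; wedge = 14.9034 − 11 = 3.9034.
Welfare loss = ½ × 4.1305 × 3.9034 = $8.06 million.

$8.06 million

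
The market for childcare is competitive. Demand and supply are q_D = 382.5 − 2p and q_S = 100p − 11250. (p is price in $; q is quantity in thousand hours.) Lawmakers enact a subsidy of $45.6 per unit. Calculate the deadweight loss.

$2038.59 thousand

In inverse form: demand p = 191.25 − 0.5q, supply p = 112.5 + 0.01q.
Competitive equilibrium: 191.25 − 0.5q = 112.5 + 0.01q → q* = 154.4118, p* = 114.0441.
The subsidy lowers effective supply by 45.6: p = 66.9 + 0.01q.
New quantity: 191.25 − 0.5q = 66.9 + 0.01q → q' = 243.8235.
Overproduction Δq = 243.8235 − 154.4118 = 89.4117; wedge = subsidy = 45.6.
The triangle = ½ × 89.4117 × 45.6 = $2038.59 thousand.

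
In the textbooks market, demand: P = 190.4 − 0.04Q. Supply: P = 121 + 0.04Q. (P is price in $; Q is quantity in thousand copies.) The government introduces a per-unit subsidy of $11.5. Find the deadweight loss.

$826.56 thousand

Competitive equilibrium: 190.4 − 0.04Q = 121 + 0.04Q → Q* = 867.5, P* = 155.7.
The subsidy lowers effective supply by 11.5: P = 109.5 + 0.04Q.
New quantity: 190.4 − 0.04Q = 109.5 + 0.04Q → Q' = 1011.25.
Overproduction ΔQ = 1011.25 − 867.5 = 143.75; wedge = subsidy = 11.5.
Deadweight loss = ½ × 143.75 × 11.5 = $826.56 thousand.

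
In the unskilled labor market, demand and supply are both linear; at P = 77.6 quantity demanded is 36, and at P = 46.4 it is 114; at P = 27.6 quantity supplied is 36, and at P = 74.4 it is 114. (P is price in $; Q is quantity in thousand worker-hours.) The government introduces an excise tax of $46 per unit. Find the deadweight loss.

$1058 thousand

Demand slope = (46.4 − 77.6)/(114 − 36) = −0.4, so P = 92 − 0.4Q.
Supply slope = (74.4 − 27.6)/(114 − 36) = 0.6, so P = 6 + 0.6Q.
Competitive equilibrium: 92 − 0.4Q = 6 + 0.6Q → Q* = 86, P* = 57.6.
With the tax, the buyer price exceeds the seller price by 46: (92 − 0.4Q) − (6 + 0.6Q) = 46 → Q' = 40.
ΔQ = 86 − 40 = 46; the wedge equals the tax, 46.
Welfare loss = ½ × 46 × 46 = $1058 thousand.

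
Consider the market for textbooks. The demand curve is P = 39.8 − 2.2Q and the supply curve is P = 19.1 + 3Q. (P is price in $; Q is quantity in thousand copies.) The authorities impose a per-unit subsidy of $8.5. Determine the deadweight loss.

$6.95 thousand

Competitive equilibrium: 39.8 − 2.2Q = 19.1 + 3Q → Q* = 3.9808, P* = 31.0423.
The subsidy lowers effective supply by 8.5: P = 10.6 + 3Q.
New quantity: 39.8 − 2.2Q = 10.6 + 3Q → Q' = 5.6154.
Overproduction ΔQ = 5.6154 − 3.9808 = 1.6346; wedge = subsidy = 8.5.
DWL = ½ × 1.6346 × 8.5 = $6.95 thousand.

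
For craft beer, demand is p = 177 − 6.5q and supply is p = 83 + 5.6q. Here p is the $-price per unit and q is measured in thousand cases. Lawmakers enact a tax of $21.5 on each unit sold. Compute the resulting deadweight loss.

$19.10 thousand

Competitive equilibrium: 177 − 6.5q = 83 + 5.6q → q* = 7.7686, p* = 126.5041.
With the tax, the buyer price exceeds the seller price by 21.5: (177 − 6.5q) − (83 + 5.6q) = 21.5 → q' = 5.9917.
Δq = 7.7686 − 5.9917 = 1.7769; the wedge equals the tax, 21.5.
Deadweight loss = ½ × 1.7769 × 21.5 = $19.10 thousand.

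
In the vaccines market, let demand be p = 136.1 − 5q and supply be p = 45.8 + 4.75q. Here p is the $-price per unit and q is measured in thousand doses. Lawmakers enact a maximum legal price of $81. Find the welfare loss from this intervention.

$16.70 thousand

Competitive equilibrium: 136.1 − 5q = 45.8 + 4.75q → q* = 9.2615, p* = 89.7923.
At the ceiling p = 81, quantity supplied = (81 − 45.8)/4.75 = 7.4105.
Willingness to pay at q' = 7.4105: 136.1 − 5·7.4105 = 99.0475.
Δq = 9.2615 − 7.4105 = 1.851; wedge = 99.0475 − 81 = 18.0475.
Deadweight loss = ½ × 1.851 × 18.0475 = $16.70 thousand.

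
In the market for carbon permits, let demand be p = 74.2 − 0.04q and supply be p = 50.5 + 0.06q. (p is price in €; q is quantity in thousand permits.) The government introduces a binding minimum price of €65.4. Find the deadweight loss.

€14.45 thousand

Competitive equilibrium: 74.2 − 0.04q = 50.5 + 0.06q → q* = 237, p* = 64.72.
At the floor p = 65.4, quantity demanded = (74.2 − 65.4)/0.04 = 220.
Sellers' marginal cost at q' = 220: 50.5 + 0.06·220 = 63.7.
Δq = 237 − 220 = 17; wedge = 65.4 − 63.7 = 1.7.
DWL = ½ × 17 × 1.7 = €14.45 thousand.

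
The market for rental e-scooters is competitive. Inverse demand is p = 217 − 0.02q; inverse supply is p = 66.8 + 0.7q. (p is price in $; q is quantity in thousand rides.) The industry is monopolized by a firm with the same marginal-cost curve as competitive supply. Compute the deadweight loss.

Competitive equilibrium: 217 − 0.02q = 66.8 + 0.7q → q* = 208.6111, p* = 212.8278.
Marginal revenue: MR = 217 − 0.04q. Set MR = MC: 217 − 0.04q = 66.8 + 0.7q → q_m = 202.973.
Price p_m = 217 − 0.02·202.973 = 212.9405; MC(q_m) = 66.8 + 0.7·202.973 = 208.8811.
Competitive q* = 208.6111, so Δq = 5.6381; wedge = 212.9405 − 208.8811 = 4.0594.
Deadweight loss = ½ × 5.6381 × 4.0594 = $11.44 thousand.

$11.44 thousand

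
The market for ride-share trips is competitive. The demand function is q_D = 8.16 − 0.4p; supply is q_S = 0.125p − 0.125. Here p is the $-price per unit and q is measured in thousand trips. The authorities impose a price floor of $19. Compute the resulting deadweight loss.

$8.70 thousand

In inverse form: demand p = 20.4 − 2.5q, supply p = 1 + 8q.
Competitive equilibrium: 20.4 − 2.5q = 1 + 8q → q* = 1.8476, p* = 15.781.
At the floor p = 19, quantity demanded = (20.4 − 19)/2.5 = 0.56.
Sellers' marginal cost at q' = 0.56: 1 + 8·0.56 = 5.48.
Δq = 1.8476 − 0.56 = 1.2876; wedge = 19 − 5.48 = 13.52.
Deadweight loss = ½ × 1.2876 × 13.52 = $8.70 thousand.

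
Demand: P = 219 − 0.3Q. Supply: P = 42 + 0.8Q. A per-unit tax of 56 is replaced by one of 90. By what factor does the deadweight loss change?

Competitive equilibrium: 219 − 0.3Q = 42 + 0.8Q → Q* = 160.9091, P* = 170.7273.
For a per-unit tax t: ΔQ = t/1.1, so DWL = ½·t·(t/1.1) = t²/2.2.
At t = 56: DWL = 1425.455. At t = 90: DWL = 3681.818.
Ratio = (90/56)² = 2.583.

2.583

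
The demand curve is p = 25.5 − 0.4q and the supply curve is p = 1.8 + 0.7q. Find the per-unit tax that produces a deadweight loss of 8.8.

Competitive equilibrium: 25.5 − 0.4q = 1.8 + 0.7q → q* = 21.5455, p* = 16.8818.
A tax t gives Δq = t/1.1 and wedge t, so DWL = t²/2.2.
t²/2.2 = 8.8 → t² = 19.36 → t = 4.4.

4.4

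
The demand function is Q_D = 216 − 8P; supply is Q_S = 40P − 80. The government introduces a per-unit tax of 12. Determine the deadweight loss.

In inverse form: demand P = 27 − 0.125Q, supply P = 2 + 0.025Q.
Competitive equilibrium: 27 − 0.125Q = 2 + 0.025Q → Q* = 166.6667, P* = 6.1667.
With the tax, the buyer price exceeds the seller price by 12: (27 − 0.125Q) − (2 + 0.025Q) = 12 → Q' = 86.6667.
ΔQ = 166.6667 − 86.6667 = 80; the wedge equals the tax, 12.
The triangle = ½ × 80 × 12 = 480.

480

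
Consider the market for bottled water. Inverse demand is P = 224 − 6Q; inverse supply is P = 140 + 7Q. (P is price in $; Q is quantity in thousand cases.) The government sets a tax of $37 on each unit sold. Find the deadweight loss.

$52.65 thousand

Competitive equilibrium: 224 − 6Q = 140 + 7Q → Q* = 6.4615, P* = 185.2308.
With the tax, the buyer price exceeds the seller price by 37: (224 − 6Q) − (140 + 7Q) = 37 → Q' = 3.6154.
ΔQ = 6.4615 − 3.6154 = 2.8461; the wedge equals the tax, 37.
Deadweight loss = ½ × 2.8461 × 37 = $52.65 thousand.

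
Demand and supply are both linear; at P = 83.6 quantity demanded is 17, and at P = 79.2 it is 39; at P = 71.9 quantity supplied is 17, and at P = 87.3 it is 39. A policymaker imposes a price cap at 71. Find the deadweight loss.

Demand slope = (79.2 − 83.6)/(39 − 17) = −0.2, so P = 87 − 0.2Q.
Supply slope = (87.3 − 71.9)/(39 − 17) = 0.7, so P = 60 + 0.7Q.
Competitive equilibrium: 87 − 0.2Q = 60 + 0.7Q → Q* = 30, P* = 81.
At the ceiling P = 71, quantity supplied = (71 − 60)/0.7 = 15.7143.
Willingness to pay at Q' = 15.7143: 87 − 0.2·15.7143 = 83.8571.
ΔQ = 30 − 15.7143 = 14.2857; wedge = 83.8571 − 71 = 12.8571.
The triangle = ½ × 14.2857 × 12.8571 = 91.84.

91.84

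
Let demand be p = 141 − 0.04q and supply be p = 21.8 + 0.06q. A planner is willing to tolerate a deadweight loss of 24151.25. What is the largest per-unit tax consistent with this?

Competitive equilibrium: 141 − 0.04q = 21.8 + 0.06q → q* = 1192, p* = 93.32.
A tax t gives Δq = t/0.1 and wedge t, so DWL = t²/0.2.
t²/0.2 = 24151.25 → t² = 4830.25 → t = 69.5.

69.5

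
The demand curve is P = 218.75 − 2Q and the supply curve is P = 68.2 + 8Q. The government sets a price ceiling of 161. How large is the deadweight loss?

Competitive equilibrium: 218.75 − 2Q = 68.2 + 8Q → Q* = 15.055, P* = 188.64.
At the ceiling P = 161, quantity supplied = (161 − 68.2)/8 = 11.6.
Willingness to pay at Q' = 11.6: 218.75 − 2·11.6 = 195.55.
ΔQ = 15.055 − 11.6 = 3.455; wedge = 195.55 − 161 = 34.55.
The triangle = ½ × 3.455 × 34.55 = 59.69.

59.69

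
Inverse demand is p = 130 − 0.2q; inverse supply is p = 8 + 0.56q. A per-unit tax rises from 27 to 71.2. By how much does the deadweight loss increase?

Competitive equilibrium: 130 − 0.2q = 8 + 0.56q → q* = 160.5263, p* = 97.8947.
For a per-unit tax t: Δq = t/0.76, so DWL = ½·t·(t/0.76) = t²/1.52.
At t = 27: DWL = 479.605. At t = 71.2: DWL = 3335.158.
Increase = 3335.158 − 479.605 = 2855.55.

2855.55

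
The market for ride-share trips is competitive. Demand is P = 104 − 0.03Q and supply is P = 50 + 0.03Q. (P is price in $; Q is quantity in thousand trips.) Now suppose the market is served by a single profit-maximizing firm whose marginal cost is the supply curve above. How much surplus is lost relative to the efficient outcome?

$2700 thousand

Competitive equilibrium: 104 − 0.03Q = 50 + 0.03Q → Q* = 900, P* = 77.
Marginal revenue: MR = 104 − 0.06Q. Set MR = MC: 104 − 0.06Q = 50 + 0.03Q → Q_m = 600.
Price P_m = 104 − 0.03·600 = 86; MC(Q_m) = 50 + 0.03·600 = 68.
Competitive Q* = 900, so ΔQ = 300; wedge = 86 − 68 = 18.
The triangle = ½ × 300 × 18 = $2700 thousand.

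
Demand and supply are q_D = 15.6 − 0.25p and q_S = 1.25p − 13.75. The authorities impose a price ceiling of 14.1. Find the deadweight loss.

112.07

In inverse form: demand p = 62.4 − 4q, supply p = 11 + 0.8q.
Competitive equilibrium: 62.4 − 4q = 11 + 0.8q → q* = 10.7083, p* = 19.5667.
At the ceiling p = 14.1, quantity supplied = (14.1 − 11)/0.8 = 3.875.
Willingness to pay at q' = 3.875: 62.4 − 4·3.875 = 46.9.
Δq = 10.7083 − 3.875 = 6.8333; wedge = 46.9 − 14.1 = 32.8.
Deadweight loss = ½ × 6.8333 × 32.8 = 112.07.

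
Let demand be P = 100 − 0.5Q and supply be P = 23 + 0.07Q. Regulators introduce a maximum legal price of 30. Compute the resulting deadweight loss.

Competitive equilibrium: 100 − 0.5Q = 23 + 0.07Q → Q* = 135.0877, P* = 32.4561.
At the ceiling P = 30, quantity supplied = (30 − 23)/0.07 = 100.
Willingness to pay at Q' = 100: 100 − 0.5·100 = 50.
ΔQ = 135.0877 − 100 = 35.0877; wedge = 50 − 30 = 20.
Deadweight loss = ½ × 35.0877 × 20 = 350.88.

350.88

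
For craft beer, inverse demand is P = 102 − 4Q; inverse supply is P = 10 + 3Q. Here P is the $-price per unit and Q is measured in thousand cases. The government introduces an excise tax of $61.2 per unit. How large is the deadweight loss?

Competitive equilibrium: 102 − 4Q = 10 + 3Q → Q* = 13.1429, P* = 49.4286.
With the tax, the buyer price exceeds the seller price by 61.2: (102 − 4Q) − (10 + 3Q) = 61.2 → Q' = 4.4.
ΔQ = 13.1429 − 4.4 = 8.7429; the wedge equals the tax, 61.2.
Welfare loss = ½ × 8.7429 × 61.2 = $267.53 thousand.

$267.53 thousand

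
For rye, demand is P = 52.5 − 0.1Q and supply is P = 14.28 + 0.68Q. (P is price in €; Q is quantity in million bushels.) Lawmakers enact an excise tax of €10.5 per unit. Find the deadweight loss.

€70.67 million

Competitive equilibrium: 52.5 − 0.1Q = 14.28 + 0.68Q → Q* = 49, P* = 47.6.
With the tax, the buyer price exceeds the seller price by 10.5: (52.5 − 0.1Q) − (14.28 + 0.68Q) = 10.5 → Q' = 35.5385.
ΔQ = 49 − 35.5385 = 13.4615; the wedge equals the tax, 10.5.
Welfare loss = ½ × 13.4615 × 10.5 = €70.67 million.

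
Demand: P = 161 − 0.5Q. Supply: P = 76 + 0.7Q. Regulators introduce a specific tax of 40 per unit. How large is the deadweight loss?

666.67

Competitive equilibrium: 161 − 0.5Q = 76 + 0.7Q → Q* = 70.8333, P* = 125.5833.
With the tax, the buyer price exceeds the seller price by 40: (161 − 0.5Q) − (76 + 0.7Q) = 40 → Q' = 37.5.
ΔQ = 70.8333 − 37.5 = 33.3333; the wedge equals the tax, 40.
Welfare loss = ½ × 33.3333 × 40 = 666.67.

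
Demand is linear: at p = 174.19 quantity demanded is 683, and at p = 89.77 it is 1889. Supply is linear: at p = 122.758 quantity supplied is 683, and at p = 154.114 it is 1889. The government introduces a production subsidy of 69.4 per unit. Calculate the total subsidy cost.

134751.67

Demand slope = (89.77 − 174.19)/(1889 − 683) = −0.07, so p = 222 − 0.07q.
Supply slope = (154.114 − 122.758)/(1889 − 683) = 0.026, so p = 105 + 0.026q.
Competitive equilibrium: 222 − 0.07q = 105 + 0.026q → q* = 1218.75, p* = 136.6875.
The subsidy lowers effective supply by 69.4: p = 35.6 + 0.026q.
New quantity: 222 − 0.07q = 35.6 + 0.026q → q' = 1941.6667.
Total subsidy cost = 69.4 × 1941.6667 = 134751.67.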